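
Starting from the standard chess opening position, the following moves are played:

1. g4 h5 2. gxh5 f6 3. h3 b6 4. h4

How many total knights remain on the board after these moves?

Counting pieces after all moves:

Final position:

  a b c d e f g h
  ─────────────────
8│♜ ♞ ♝ ♛ ♚ ♝ ♞ ♜│8
7│♟ · ♟ ♟ ♟ · ♟ ·│7
6│· ♟ · · · ♟ · ·│6
5│· · · · · · · ♙│5
4│· · · · · · · ♙│4
3│· · · · · · · ·│3
2│♙ ♙ ♙ ♙ ♙ ♙ · ·│2
1│♖ ♘ ♗ ♕ ♔ ♗ ♘ ♖│1
  ─────────────────
  a b c d e f g h


4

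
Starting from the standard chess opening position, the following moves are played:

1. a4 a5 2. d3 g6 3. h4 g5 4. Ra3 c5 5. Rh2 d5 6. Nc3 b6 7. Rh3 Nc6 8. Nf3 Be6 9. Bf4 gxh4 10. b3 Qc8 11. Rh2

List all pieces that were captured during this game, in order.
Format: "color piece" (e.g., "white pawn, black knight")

Tracking captures:
  gxh4: captured white pawn

white pawn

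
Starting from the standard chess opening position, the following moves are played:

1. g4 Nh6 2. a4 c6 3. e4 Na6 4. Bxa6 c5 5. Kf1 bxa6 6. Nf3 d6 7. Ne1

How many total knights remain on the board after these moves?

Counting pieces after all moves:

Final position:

  a b c d e f g h
  ─────────────────
8│♜ · ♝ ♛ ♚ ♝ · ♜│8
7│♟ · · · ♟ ♟ ♟ ♟│7
6│♟ · · ♟ · · · ♞│6
5│· · ♟ · · · · ·│5
4│♙ · · · ♙ · ♙ ·│4
3│· · · · · · · ·│3
2│· ♙ ♙ ♙ · ♙ · ♙│2
1│♖ ♘ ♗ ♕ ♘ ♔ · ♖│1
  ─────────────────
  a b c d e f g h


3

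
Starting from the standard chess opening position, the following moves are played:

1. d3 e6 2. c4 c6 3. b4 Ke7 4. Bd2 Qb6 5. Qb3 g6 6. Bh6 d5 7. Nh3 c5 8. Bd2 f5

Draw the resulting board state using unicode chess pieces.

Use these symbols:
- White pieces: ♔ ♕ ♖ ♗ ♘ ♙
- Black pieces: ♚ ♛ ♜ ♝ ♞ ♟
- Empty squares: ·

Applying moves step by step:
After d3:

♜ ♞ ♝ ♛ ♚ ♝ ♞ ♜
♟ ♟ ♟ ♟ ♟ ♟ ♟ ♟
· · · · · · · ·
· · · · · · · ·
· · · · · · · ·
· · · ♙ · · · ·
♙ ♙ ♙ · ♙ ♙ ♙ ♙
♖ ♘ ♗ ♕ ♔ ♗ ♘ ♖


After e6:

♜ ♞ ♝ ♛ ♚ ♝ ♞ ♜
♟ ♟ ♟ ♟ · ♟ ♟ ♟
· · · · ♟ · · ·
· · · · · · · ·
· · · · · · · ·
· · · ♙ · · · ·
♙ ♙ ♙ · ♙ ♙ ♙ ♙
♖ ♘ ♗ ♕ ♔ ♗ ♘ ♖


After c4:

♜ ♞ ♝ ♛ ♚ ♝ ♞ ♜
♟ ♟ ♟ ♟ · ♟ ♟ ♟
· · · · ♟ · · ·
· · · · · · · ·
· · ♙ · · · · ·
· · · ♙ · · · ·
♙ ♙ · · ♙ ♙ ♙ ♙
♖ ♘ ♗ ♕ ♔ ♗ ♘ ♖


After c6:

♜ ♞ ♝ ♛ ♚ ♝ ♞ ♜
♟ ♟ · ♟ · ♟ ♟ ♟
· · ♟ · ♟ · · ·
· · · · · · · ·
· · ♙ · · · · ·
· · · ♙ · · · ·
♙ ♙ · · ♙ ♙ ♙ ♙
♖ ♘ ♗ ♕ ♔ ♗ ♘ ♖


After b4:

♜ ♞ ♝ ♛ ♚ ♝ ♞ ♜
♟ ♟ · ♟ · ♟ ♟ ♟
· · ♟ · ♟ · · ·
· · · · · · · ·
· ♙ ♙ · · · · ·
· · · ♙ · · · ·
♙ · · · ♙ ♙ ♙ ♙
♖ ♘ ♗ ♕ ♔ ♗ ♘ ♖


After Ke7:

♜ ♞ ♝ ♛ · ♝ ♞ ♜
♟ ♟ · ♟ ♚ ♟ ♟ ♟
· · ♟ · ♟ · · ·
· · · · · · · ·
· ♙ ♙ · · · · ·
· · · ♙ · · · ·
♙ · · · ♙ ♙ ♙ ♙
♖ ♘ ♗ ♕ ♔ ♗ ♘ ♖


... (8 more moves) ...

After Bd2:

♜ ♞ ♝ · · ♝ ♞ ♜
♟ ♟ · · ♚ ♟ · ♟
· ♛ · · ♟ · ♟ ·
· · ♟ ♟ · · · ·
· ♙ ♙ · · · · ·
· ♕ · ♙ · · · ♘
♙ · · ♗ ♙ ♙ ♙ ♙
♖ ♘ · · ♔ ♗ · ♖


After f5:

♜ ♞ ♝ · · ♝ ♞ ♜
♟ ♟ · · ♚ · · ♟
· ♛ · · ♟ · ♟ ·
· · ♟ ♟ · ♟ · ·
· ♙ ♙ · · · · ·
· ♕ · ♙ · · · ♘
♙ · · ♗ ♙ ♙ ♙ ♙
♖ ♘ · · ♔ ♗ · ♖



  a b c d e f g h
  ─────────────────
8│♜ ♞ ♝ · · ♝ ♞ ♜│8
7│♟ ♟ · · ♚ · · ♟│7
6│· ♛ · · ♟ · ♟ ·│6
5│· · ♟ ♟ · ♟ · ·│5
4│· ♙ ♙ · · · · ·│4
3│· ♕ · ♙ · · · ♘│3
2│♙ · · ♗ ♙ ♙ ♙ ♙│2
1│♖ ♘ · · ♔ ♗ · ♖│1
  ─────────────────
  a b c d e f g h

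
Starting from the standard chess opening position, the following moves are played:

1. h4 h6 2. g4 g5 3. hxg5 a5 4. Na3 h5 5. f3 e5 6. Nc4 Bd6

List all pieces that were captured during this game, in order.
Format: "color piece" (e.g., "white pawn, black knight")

Tracking captures:
  hxg5: captured black pawn

black pawn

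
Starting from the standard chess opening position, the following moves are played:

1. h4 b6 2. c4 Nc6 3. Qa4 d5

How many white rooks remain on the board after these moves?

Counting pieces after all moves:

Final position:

  a b c d e f g h
  ─────────────────
8│♜ · ♝ ♛ ♚ ♝ ♞ ♜│8
7│♟ · ♟ · ♟ ♟ ♟ ♟│7
6│· ♟ ♞ · · · · ·│6
5│· · · ♟ · · · ·│5
4│♕ · ♙ · · · · ♙│4
3│· · · · · · · ·│3
2│♙ ♙ · ♙ ♙ ♙ ♙ ·│2
1│♖ ♘ ♗ · ♔ ♗ ♘ ♖│1
  ─────────────────
  a b c d e f g h


2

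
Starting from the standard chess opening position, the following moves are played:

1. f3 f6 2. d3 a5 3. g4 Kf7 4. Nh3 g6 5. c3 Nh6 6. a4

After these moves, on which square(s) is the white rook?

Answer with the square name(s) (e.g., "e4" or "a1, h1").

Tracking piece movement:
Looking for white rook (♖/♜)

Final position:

  a b c d e f g h
  ─────────────────
8│♜ ♞ ♝ ♛ · ♝ · ♜│8
7│· ♟ ♟ ♟ ♟ ♚ · ♟│7
6│· · · · · ♟ ♟ ♞│6
5│♟ · · · · · · ·│5
4│♙ · · · · · ♙ ·│4
3│· · ♙ ♙ · ♙ · ♘│3
2│· ♙ · · ♙ · · ♙│2
1│♖ ♘ ♗ ♕ ♔ ♗ · ♖│1
  ─────────────────
  a b c d e f g h


a1, h1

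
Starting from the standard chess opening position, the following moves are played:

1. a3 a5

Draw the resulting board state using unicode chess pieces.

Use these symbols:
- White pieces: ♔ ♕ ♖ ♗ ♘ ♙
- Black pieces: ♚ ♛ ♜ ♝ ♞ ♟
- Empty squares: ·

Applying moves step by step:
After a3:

♜ ♞ ♝ ♛ ♚ ♝ ♞ ♜
♟ ♟ ♟ ♟ ♟ ♟ ♟ ♟
· · · · · · · ·
· · · · · · · ·
· · · · · · · ·
♙ · · · · · · ·
· ♙ ♙ ♙ ♙ ♙ ♙ ♙
♖ ♘ ♗ ♕ ♔ ♗ ♘ ♖


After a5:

♜ ♞ ♝ ♛ ♚ ♝ ♞ ♜
· ♟ ♟ ♟ ♟ ♟ ♟ ♟
· · · · · · · ·
♟ · · · · · · ·
· · · · · · · ·
♙ · · · · · · ·
· ♙ ♙ ♙ ♙ ♙ ♙ ♙
♖ ♘ ♗ ♕ ♔ ♗ ♘ ♖



  a b c d e f g h
  ─────────────────
8│♜ ♞ ♝ ♛ ♚ ♝ ♞ ♜│8
7│· ♟ ♟ ♟ ♟ ♟ ♟ ♟│7
6│· · · · · · · ·│6
5│♟ · · · · · · ·│5
4│· · · · · · · ·│4
3│♙ · · · · · · ·│3
2│· ♙ ♙ ♙ ♙ ♙ ♙ ♙│2
1│♖ ♘ ♗ ♕ ♔ ♗ ♘ ♖│1
  ─────────────────
  a b c d e f g h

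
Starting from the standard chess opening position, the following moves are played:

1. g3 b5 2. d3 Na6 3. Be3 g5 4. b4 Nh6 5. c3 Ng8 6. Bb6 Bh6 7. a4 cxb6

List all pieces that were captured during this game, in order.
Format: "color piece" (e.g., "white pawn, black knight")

Tracking captures:
  cxb6: captured white bishop

white bishop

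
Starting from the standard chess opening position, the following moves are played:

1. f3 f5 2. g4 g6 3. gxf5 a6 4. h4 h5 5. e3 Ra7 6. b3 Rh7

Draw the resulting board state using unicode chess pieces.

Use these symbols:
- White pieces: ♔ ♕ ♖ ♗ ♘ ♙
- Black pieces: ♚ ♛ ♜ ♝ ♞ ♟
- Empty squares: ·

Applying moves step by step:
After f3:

♜ ♞ ♝ ♛ ♚ ♝ ♞ ♜
♟ ♟ ♟ ♟ ♟ ♟ ♟ ♟
· · · · · · · ·
· · · · · · · ·
· · · · · · · ·
· · · · · ♙ · ·
♙ ♙ ♙ ♙ ♙ · ♙ ♙
♖ ♘ ♗ ♕ ♔ ♗ ♘ ♖


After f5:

♜ ♞ ♝ ♛ ♚ ♝ ♞ ♜
♟ ♟ ♟ ♟ ♟ · ♟ ♟
· · · · · · · ·
· · · · · ♟ · ·
· · · · · · · ·
· · · · · ♙ · ·
♙ ♙ ♙ ♙ ♙ · ♙ ♙
♖ ♘ ♗ ♕ ♔ ♗ ♘ ♖


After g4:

♜ ♞ ♝ ♛ ♚ ♝ ♞ ♜
♟ ♟ ♟ ♟ ♟ · ♟ ♟
· · · · · · · ·
· · · · · ♟ · ·
· · · · · · ♙ ·
· · · · · ♙ · ·
♙ ♙ ♙ ♙ ♙ · · ♙
♖ ♘ ♗ ♕ ♔ ♗ ♘ ♖


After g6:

♜ ♞ ♝ ♛ ♚ ♝ ♞ ♜
♟ ♟ ♟ ♟ ♟ · · ♟
· · · · · · ♟ ·
· · · · · ♟ · ·
· · · · · · ♙ ·
· · · · · ♙ · ·
♙ ♙ ♙ ♙ ♙ · · ♙
♖ ♘ ♗ ♕ ♔ ♗ ♘ ♖


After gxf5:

♜ ♞ ♝ ♛ ♚ ♝ ♞ ♜
♟ ♟ ♟ ♟ ♟ · · ♟
· · · · · · ♟ ·
· · · · · ♙ · ·
· · · · · · · ·
· · · · · ♙ · ·
♙ ♙ ♙ ♙ ♙ · · ♙
♖ ♘ ♗ ♕ ♔ ♗ ♘ ♖


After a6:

♜ ♞ ♝ ♛ ♚ ♝ ♞ ♜
· ♟ ♟ ♟ ♟ · · ♟
♟ · · · · · ♟ ·
· · · · · ♙ · ·
· · · · · · · ·
· · · · · ♙ · ·
♙ ♙ ♙ ♙ ♙ · · ♙
♖ ♘ ♗ ♕ ♔ ♗ ♘ ♖


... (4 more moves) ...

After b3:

· ♞ ♝ ♛ ♚ ♝ ♞ ♜
♜ ♟ ♟ ♟ ♟ · · ·
♟ · · · · · ♟ ·
· · · · · ♙ · ♟
· · · · · · · ♙
· ♙ · · ♙ ♙ · ·
♙ · ♙ ♙ · · · ·
♖ ♘ ♗ ♕ ♔ ♗ ♘ ♖


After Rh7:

· ♞ ♝ ♛ ♚ ♝ ♞ ·
♜ ♟ ♟ ♟ ♟ · · ♜
♟ · · · · · ♟ ·
· · · · · ♙ · ♟
· · · · · · · ♙
· ♙ · · ♙ ♙ · ·
♙ · ♙ ♙ · · · ·
♖ ♘ ♗ ♕ ♔ ♗ ♘ ♖



  a b c d e f g h
  ─────────────────
8│· ♞ ♝ ♛ ♚ ♝ ♞ ·│8
7│♜ ♟ ♟ ♟ ♟ · · ♜│7
6│♟ · · · · · ♟ ·│6
5│· · · · · ♙ · ♟│5
4│· · · · · · · ♙│4
3│· ♙ · · ♙ ♙ · ·│3
2│♙ · ♙ ♙ · · · ·│2
1│♖ ♘ ♗ ♕ ♔ ♗ ♘ ♖│1
  ─────────────────
  a b c d e f g h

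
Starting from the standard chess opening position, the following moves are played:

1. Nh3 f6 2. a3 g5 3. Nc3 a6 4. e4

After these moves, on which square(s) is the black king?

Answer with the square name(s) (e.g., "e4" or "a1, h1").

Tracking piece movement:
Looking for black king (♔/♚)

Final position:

  a b c d e f g h
  ─────────────────
8│♜ ♞ ♝ ♛ ♚ ♝ ♞ ♜│8
7│· ♟ ♟ ♟ ♟ · · ♟│7
6│♟ · · · · ♟ · ·│6
5│· · · · · · ♟ ·│5
4│· · · · ♙ · · ·│4
3│♙ · ♘ · · · · ♘│3
2│· ♙ ♙ ♙ · ♙ ♙ ♙│2
1│♖ · ♗ ♕ ♔ ♗ · ♖│1
  ─────────────────
  a b c d e f g h


e8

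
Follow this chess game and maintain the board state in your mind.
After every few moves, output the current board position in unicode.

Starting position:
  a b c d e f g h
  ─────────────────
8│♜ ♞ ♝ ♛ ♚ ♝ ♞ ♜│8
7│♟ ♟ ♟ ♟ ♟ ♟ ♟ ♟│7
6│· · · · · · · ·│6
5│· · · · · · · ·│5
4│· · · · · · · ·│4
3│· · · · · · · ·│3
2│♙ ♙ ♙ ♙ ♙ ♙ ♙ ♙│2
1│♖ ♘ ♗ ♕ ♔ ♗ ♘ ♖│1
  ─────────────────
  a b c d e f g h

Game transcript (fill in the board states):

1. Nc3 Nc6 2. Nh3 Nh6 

  a b c d e f g h
  ─────────────────
8│♜ · ♝ ♛ ♚ ♝ · ♜│8
7│♟ ♟ ♟ ♟ ♟ ♟ ♟ ♟│7
6│· · ♞ · · · · ♞│6
5│· · · · · · · ·│5
4│· · · · · · · ·│4
3│· · ♘ · · · · ♘│3
2│♙ ♙ ♙ ♙ ♙ ♙ ♙ ♙│2
1│♖ · ♗ ♕ ♔ ♗ · ♖│1
  ─────────────────
  a b c d e f g h

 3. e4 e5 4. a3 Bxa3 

  a b c d e f g h
  ─────────────────
8│♜ · ♝ ♛ ♚ · · ♜│8
7│♟ ♟ ♟ ♟ · ♟ ♟ ♟│7
6│· · ♞ · · · · ♞│6
5│· · · · ♟ · · ·│5
4│· · · · ♙ · · ·│4
3│♝ · ♘ · · · · ♘│3
2│· ♙ ♙ ♙ · ♙ ♙ ♙│2
1│♖ · ♗ ♕ ♔ ♗ · ♖│1
  ─────────────────
  a b c d e f g h

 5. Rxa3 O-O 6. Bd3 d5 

  a b c d e f g h
  ─────────────────
8│♜ · ♝ ♛ · ♜ ♚ ·│8
7│♟ ♟ ♟ · · ♟ ♟ ♟│7
6│· · ♞ · · · · ♞│6
5│· · · ♟ ♟ · · ·│5
4│· · · · ♙ · · ·│4
3│♖ · ♘ ♗ · · · ♘│3
2│· ♙ ♙ ♙ · ♙ ♙ ♙│2
1│· · ♗ ♕ ♔ · · ♖│1
  ─────────────────
  a b c d e f g h

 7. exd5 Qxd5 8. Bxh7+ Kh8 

  a b c d e f g h
  ─────────────────
8│♜ · ♝ · · ♜ · ♚│8
7│♟ ♟ ♟ · · ♟ ♟ ♗│7
6│· · ♞ · · · · ♞│6
5│· · · ♛ ♟ · · ·│5
4│· · · · · · · ·│4
3│♖ · ♘ · · · · ♘│3
2│· ♙ ♙ ♙ · ♙ ♙ ♙│2
1│· · ♗ ♕ ♔ · · ♖│1
  ─────────────────
  a b c d e f g h

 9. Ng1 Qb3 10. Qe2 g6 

  a b c d e f g h
  ─────────────────
8│♜ · ♝ · · ♜ · ♚│8
7│♟ ♟ ♟ · · ♟ · ♗│7
6│· · ♞ · · · ♟ ♞│6
5│· · · · ♟ · · ·│5
4│· · · · · · · ·│4
3│♖ ♛ ♘ · · · · ·│3
2│· ♙ ♙ ♙ ♕ ♙ ♙ ♙│2
1│· · ♗ · ♔ · ♘ ♖│1
  ─────────────────
  a b c d e f g h



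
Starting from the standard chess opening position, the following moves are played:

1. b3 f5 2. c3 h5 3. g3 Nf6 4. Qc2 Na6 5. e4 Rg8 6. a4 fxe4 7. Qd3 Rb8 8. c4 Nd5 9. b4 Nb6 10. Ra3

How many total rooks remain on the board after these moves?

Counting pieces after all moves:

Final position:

  a b c d e f g h
  ─────────────────
8│· ♜ ♝ ♛ ♚ ♝ ♜ ·│8
7│♟ ♟ ♟ ♟ ♟ · ♟ ·│7
6│♞ ♞ · · · · · ·│6
5│· · · · · · · ♟│5
4│♙ ♙ ♙ · ♟ · · ·│4
3│♖ · · ♕ · · ♙ ·│3
2│· · · ♙ · ♙ · ♙│2
1│· ♘ ♗ · ♔ ♗ ♘ ♖│1
  ─────────────────
  a b c d e f g h


4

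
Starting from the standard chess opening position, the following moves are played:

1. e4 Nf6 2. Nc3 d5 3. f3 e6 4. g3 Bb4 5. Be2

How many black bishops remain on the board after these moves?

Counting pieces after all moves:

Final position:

  a b c d e f g h
  ─────────────────
8│♜ ♞ ♝ ♛ ♚ · · ♜│8
7│♟ ♟ ♟ · · ♟ ♟ ♟│7
6│· · · · ♟ ♞ · ·│6
5│· · · ♟ · · · ·│5
4│· ♝ · · ♙ · · ·│4
3│· · ♘ · · ♙ ♙ ·│3
2│♙ ♙ ♙ ♙ ♗ · · ♙│2
1│♖ · ♗ ♕ ♔ · ♘ ♖│1
  ─────────────────
  a b c d e f g h


2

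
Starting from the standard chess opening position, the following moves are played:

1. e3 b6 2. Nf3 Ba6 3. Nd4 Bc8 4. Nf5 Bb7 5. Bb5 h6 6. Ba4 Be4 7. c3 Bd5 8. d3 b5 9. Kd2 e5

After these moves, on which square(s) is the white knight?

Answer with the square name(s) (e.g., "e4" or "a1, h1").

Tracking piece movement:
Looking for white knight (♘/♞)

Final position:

  a b c d e f g h
  ─────────────────
8│♜ ♞ · ♛ ♚ ♝ ♞ ♜│8
7│♟ · ♟ ♟ · ♟ ♟ ·│7
6│· · · · · · · ♟│6
5│· ♟ · ♝ ♟ ♘ · ·│5
4│♗ · · · · · · ·│4
3│· · ♙ ♙ ♙ · · ·│3
2│♙ ♙ · ♔ · ♙ ♙ ♙│2
1│♖ ♘ ♗ ♕ · · · ♖│1
  ─────────────────
  a b c d e f g h


b1, f5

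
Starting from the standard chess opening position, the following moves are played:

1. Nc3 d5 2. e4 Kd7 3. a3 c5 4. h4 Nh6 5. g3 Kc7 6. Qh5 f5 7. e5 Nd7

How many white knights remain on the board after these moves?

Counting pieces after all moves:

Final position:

  a b c d e f g h
  ─────────────────
8│♜ · ♝ ♛ · ♝ · ♜│8
7│♟ ♟ ♚ ♞ ♟ · ♟ ♟│7
6│· · · · · · · ♞│6
5│· · ♟ ♟ ♙ ♟ · ♕│5
4│· · · · · · · ♙│4
3│♙ · ♘ · · · ♙ ·│3
2│· ♙ ♙ ♙ · ♙ · ·│2
1│♖ · ♗ · ♔ ♗ ♘ ♖│1
  ─────────────────
  a b c d e f g h


2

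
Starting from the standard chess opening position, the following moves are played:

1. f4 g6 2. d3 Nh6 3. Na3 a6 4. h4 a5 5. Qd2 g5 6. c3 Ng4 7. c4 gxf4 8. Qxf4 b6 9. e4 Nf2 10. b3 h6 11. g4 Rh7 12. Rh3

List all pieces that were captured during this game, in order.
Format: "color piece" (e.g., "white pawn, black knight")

Tracking captures:
  gxf4: captured white pawn
  Qxf4: captured black pawn

white pawn, black pawn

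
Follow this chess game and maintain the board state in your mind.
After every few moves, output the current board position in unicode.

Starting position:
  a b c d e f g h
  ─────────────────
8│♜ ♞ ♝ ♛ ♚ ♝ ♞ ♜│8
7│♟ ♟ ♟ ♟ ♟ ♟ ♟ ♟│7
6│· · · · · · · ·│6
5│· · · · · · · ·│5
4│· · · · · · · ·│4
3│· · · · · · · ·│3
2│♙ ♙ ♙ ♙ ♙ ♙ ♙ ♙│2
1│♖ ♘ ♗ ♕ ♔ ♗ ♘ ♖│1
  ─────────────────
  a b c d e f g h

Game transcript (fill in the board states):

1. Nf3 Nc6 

  a b c d e f g h
  ─────────────────
8│♜ · ♝ ♛ ♚ ♝ ♞ ♜│8
7│♟ ♟ ♟ ♟ ♟ ♟ ♟ ♟│7
6│· · ♞ · · · · ·│6
5│· · · · · · · ·│5
4│· · · · · · · ·│4
3│· · · · · ♘ · ·│3
2│♙ ♙ ♙ ♙ ♙ ♙ ♙ ♙│2
1│♖ ♘ ♗ ♕ ♔ ♗ · ♖│1
  ─────────────────
  a b c d e f g h

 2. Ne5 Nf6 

  a b c d e f g h
  ─────────────────
8│♜ · ♝ ♛ ♚ ♝ · ♜│8
7│♟ ♟ ♟ ♟ ♟ ♟ ♟ ♟│7
6│· · ♞ · · ♞ · ·│6
5│· · · · ♘ · · ·│5
4│· · · · · · · ·│4
3│· · · · · · · ·│3
2│♙ ♙ ♙ ♙ ♙ ♙ ♙ ♙│2
1│♖ ♘ ♗ ♕ ♔ ♗ · ♖│1
  ─────────────────
  a b c d e f g h

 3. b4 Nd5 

  a b c d e f g h
  ─────────────────
8│♜ · ♝ ♛ ♚ ♝ · ♜│8
7│♟ ♟ ♟ ♟ ♟ ♟ ♟ ♟│7
6│· · ♞ · · · · ·│6
5│· · · ♞ ♘ · · ·│5
4│· ♙ · · · · · ·│4
3│· · · · · · · ·│3
2│♙ · ♙ ♙ ♙ ♙ ♙ ♙│2
1│♖ ♘ ♗ ♕ ♔ ♗ · ♖│1
  ─────────────────
  a b c d e f g h

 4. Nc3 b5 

  a b c d e f g h
  ─────────────────
8│♜ · ♝ ♛ ♚ ♝ · ♜│8
7│♟ · ♟ ♟ ♟ ♟ ♟ ♟│7
6│· · ♞ · · · · ·│6
5│· ♟ · ♞ ♘ · · ·│5
4│· ♙ · · · · · ·│4
3│· · ♘ · · · · ·│3
2│♙ · ♙ ♙ ♙ ♙ ♙ ♙│2
1│♖ · ♗ ♕ ♔ ♗ · ♖│1
  ─────────────────
  a b c d e f g h

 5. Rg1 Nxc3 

  a b c d e f g h
  ─────────────────
8│♜ · ♝ ♛ ♚ ♝ · ♜│8
7│♟ · ♟ ♟ ♟ ♟ ♟ ♟│7
6│· · ♞ · · · · ·│6
5│· ♟ · · ♘ · · ·│5
4│· ♙ · · · · · ·│4
3│· · ♞ · · · · ·│3
2│♙ · ♙ ♙ ♙ ♙ ♙ ♙│2
1│♖ · ♗ ♕ ♔ ♗ ♖ ·│1
  ─────────────────
  a b c d e f g h



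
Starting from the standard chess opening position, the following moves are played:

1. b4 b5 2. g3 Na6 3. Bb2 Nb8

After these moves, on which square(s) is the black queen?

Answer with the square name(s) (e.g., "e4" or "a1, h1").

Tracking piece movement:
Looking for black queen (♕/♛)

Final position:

  a b c d e f g h
  ─────────────────
8│♜ ♞ ♝ ♛ ♚ ♝ ♞ ♜│8
7│♟ · ♟ ♟ ♟ ♟ ♟ ♟│7
6│· · · · · · · ·│6
5│· ♟ · · · · · ·│5
4│· ♙ · · · · · ·│4
3│· · · · · · ♙ ·│3
2│♙ ♗ ♙ ♙ ♙ ♙ · ♙│2
1│♖ ♘ · ♕ ♔ ♗ ♘ ♖│1
  ─────────────────
  a b c d e f g h


d8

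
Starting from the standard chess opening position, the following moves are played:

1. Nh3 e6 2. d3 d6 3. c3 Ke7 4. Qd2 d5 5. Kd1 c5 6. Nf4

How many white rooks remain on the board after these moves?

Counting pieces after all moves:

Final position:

  a b c d e f g h
  ─────────────────
8│♜ ♞ ♝ ♛ · ♝ ♞ ♜│8
7│♟ ♟ · · ♚ ♟ ♟ ♟│7
6│· · · · ♟ · · ·│6
5│· · ♟ ♟ · · · ·│5
4│· · · · · ♘ · ·│4
3│· · ♙ ♙ · · · ·│3
2│♙ ♙ · ♕ ♙ ♙ ♙ ♙│2
1│♖ ♘ ♗ ♔ · ♗ · ♖│1
  ─────────────────
  a b c d e f g h


2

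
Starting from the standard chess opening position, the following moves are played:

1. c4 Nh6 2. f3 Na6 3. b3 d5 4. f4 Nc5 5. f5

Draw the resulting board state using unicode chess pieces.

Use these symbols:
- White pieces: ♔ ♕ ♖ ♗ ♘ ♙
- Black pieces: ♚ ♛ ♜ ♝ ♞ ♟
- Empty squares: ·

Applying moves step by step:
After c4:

♜ ♞ ♝ ♛ ♚ ♝ ♞ ♜
♟ ♟ ♟ ♟ ♟ ♟ ♟ ♟
· · · · · · · ·
· · · · · · · ·
· · ♙ · · · · ·
· · · · · · · ·
♙ ♙ · ♙ ♙ ♙ ♙ ♙
♖ ♘ ♗ ♕ ♔ ♗ ♘ ♖


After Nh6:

♜ ♞ ♝ ♛ ♚ ♝ · ♜
♟ ♟ ♟ ♟ ♟ ♟ ♟ ♟
· · · · · · · ♞
· · · · · · · ·
· · ♙ · · · · ·
· · · · · · · ·
♙ ♙ · ♙ ♙ ♙ ♙ ♙
♖ ♘ ♗ ♕ ♔ ♗ ♘ ♖


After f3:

♜ ♞ ♝ ♛ ♚ ♝ · ♜
♟ ♟ ♟ ♟ ♟ ♟ ♟ ♟
· · · · · · · ♞
· · · · · · · ·
· · ♙ · · · · ·
· · · · · ♙ · ·
♙ ♙ · ♙ ♙ · ♙ ♙
♖ ♘ ♗ ♕ ♔ ♗ ♘ ♖


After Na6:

♜ · ♝ ♛ ♚ ♝ · ♜
♟ ♟ ♟ ♟ ♟ ♟ ♟ ♟
♞ · · · · · · ♞
· · · · · · · ·
· · ♙ · · · · ·
· · · · · ♙ · ·
♙ ♙ · ♙ ♙ · ♙ ♙
♖ ♘ ♗ ♕ ♔ ♗ ♘ ♖


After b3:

♜ · ♝ ♛ ♚ ♝ · ♜
♟ ♟ ♟ ♟ ♟ ♟ ♟ ♟
♞ · · · · · · ♞
· · · · · · · ·
· · ♙ · · · · ·
· ♙ · · · ♙ · ·
♙ · · ♙ ♙ · ♙ ♙
♖ ♘ ♗ ♕ ♔ ♗ ♘ ♖


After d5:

♜ · ♝ ♛ ♚ ♝ · ♜
♟ ♟ ♟ · ♟ ♟ ♟ ♟
♞ · · · · · · ♞
· · · ♟ · · · ·
· · ♙ · · · · ·
· ♙ · · · ♙ · ·
♙ · · ♙ ♙ · ♙ ♙
♖ ♘ ♗ ♕ ♔ ♗ ♘ ♖


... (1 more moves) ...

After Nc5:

♜ · ♝ ♛ ♚ ♝ · ♜
♟ ♟ ♟ · ♟ ♟ ♟ ♟
· · · · · · · ♞
· · ♞ ♟ · · · ·
· · ♙ · · ♙ · ·
· ♙ · · · · · ·
♙ · · ♙ ♙ · ♙ ♙
♖ ♘ ♗ ♕ ♔ ♗ ♘ ♖


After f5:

♜ · ♝ ♛ ♚ ♝ · ♜
♟ ♟ ♟ · ♟ ♟ ♟ ♟
· · · · · · · ♞
· · ♞ ♟ · ♙ · ·
· · ♙ · · · · ·
· ♙ · · · · · ·
♙ · · ♙ ♙ · ♙ ♙
♖ ♘ ♗ ♕ ♔ ♗ ♘ ♖



  a b c d e f g h
  ─────────────────
8│♜ · ♝ ♛ ♚ ♝ · ♜│8
7│♟ ♟ ♟ · ♟ ♟ ♟ ♟│7
6│· · · · · · · ♞│6
5│· · ♞ ♟ · ♙ · ·│5
4│· · ♙ · · · · ·│4
3│· ♙ · · · · · ·│3
2│♙ · · ♙ ♙ · ♙ ♙│2
1│♖ ♘ ♗ ♕ ♔ ♗ ♘ ♖│1
  ─────────────────
  a b c d e f g h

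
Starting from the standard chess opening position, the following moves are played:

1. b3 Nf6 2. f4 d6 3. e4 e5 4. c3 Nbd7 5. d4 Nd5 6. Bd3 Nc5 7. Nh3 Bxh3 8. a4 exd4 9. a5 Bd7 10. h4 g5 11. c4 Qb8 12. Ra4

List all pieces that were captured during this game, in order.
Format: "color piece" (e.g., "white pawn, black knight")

Tracking captures:
  Bxh3: captured white knight
  exd4: captured white pawn

white knight, white pawn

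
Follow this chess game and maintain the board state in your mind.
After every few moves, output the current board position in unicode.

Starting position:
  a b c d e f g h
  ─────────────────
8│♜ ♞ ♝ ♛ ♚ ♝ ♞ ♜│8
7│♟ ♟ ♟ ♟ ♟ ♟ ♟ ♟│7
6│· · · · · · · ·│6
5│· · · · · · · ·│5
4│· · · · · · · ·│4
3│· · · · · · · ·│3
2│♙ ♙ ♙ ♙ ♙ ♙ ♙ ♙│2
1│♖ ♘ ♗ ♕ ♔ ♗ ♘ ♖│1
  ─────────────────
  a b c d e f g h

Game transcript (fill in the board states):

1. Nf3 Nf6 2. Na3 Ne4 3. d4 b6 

  a b c d e f g h
  ─────────────────
8│♜ ♞ ♝ ♛ ♚ ♝ · ♜│8
7│♟ · ♟ ♟ ♟ ♟ ♟ ♟│7
6│· ♟ · · · · · ·│6
5│· · · · · · · ·│5
4│· · · ♙ ♞ · · ·│4
3│♘ · · · · ♘ · ·│3
2│♙ ♙ ♙ · ♙ ♙ ♙ ♙│2
1│♖ · ♗ ♕ ♔ ♗ · ♖│1
  ─────────────────
  a b c d e f g h

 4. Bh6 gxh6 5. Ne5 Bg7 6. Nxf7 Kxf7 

  a b c d e f g h
  ─────────────────
8│♜ ♞ ♝ ♛ · · · ♜│8
7│♟ · ♟ ♟ ♟ ♚ ♝ ♟│7
6│· ♟ · · · · · ♟│6
5│· · · · · · · ·│5
4│· · · ♙ ♞ · · ·│4
3│♘ · · · · · · ·│3
2│♙ ♙ ♙ · ♙ ♙ ♙ ♙│2
1│♖ · · ♕ ♔ ♗ · ♖│1
  ─────────────────
  a b c d e f g h

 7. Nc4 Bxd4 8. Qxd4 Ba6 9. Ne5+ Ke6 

  a b c d e f g h
  ─────────────────
8│♜ ♞ · ♛ · · · ♜│8
7│♟ · ♟ ♟ ♟ · · ♟│7
6│♝ ♟ · · ♚ · · ♟│6
5│· · · · ♘ · · ·│5
4│· · · ♕ ♞ · · ·│4
3│· · · · · · · ·│3
2│♙ ♙ ♙ · ♙ ♙ ♙ ♙│2
1│♖ · · · ♔ ♗ · ♖│1
  ─────────────────
  a b c d e f g h

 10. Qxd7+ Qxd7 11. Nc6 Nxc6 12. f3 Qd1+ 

  a b c d e f g h
  ─────────────────
8│♜ · · · · · · ♜│8
7│♟ · ♟ · ♟ · · ♟│7
6│♝ ♟ ♞ · ♚ · · ♟│6
5│· · · · · · · ·│5
4│· · · · ♞ · · ·│4
3│· · · · · ♙ · ·│3
2│♙ ♙ ♙ · ♙ · ♙ ♙│2
1│♖ · · ♛ ♔ ♗ · ♖│1
  ─────────────────
  a b c d e f g h

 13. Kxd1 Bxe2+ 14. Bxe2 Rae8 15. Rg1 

  a b c d e f g h
  ─────────────────
8│· · · · ♜ · · ♜│8
7│♟ · ♟ · ♟ · · ♟│7
6│· ♟ ♞ · ♚ · · ♟│6
5│· · · · · · · ·│5
4│· · · · ♞ · · ·│4
3│· · · · · ♙ · ·│3
2│♙ ♙ ♙ · ♗ · ♙ ♙│2
1│♖ · · ♔ · · ♖ ·│1
  ─────────────────
  a b c d e f g h


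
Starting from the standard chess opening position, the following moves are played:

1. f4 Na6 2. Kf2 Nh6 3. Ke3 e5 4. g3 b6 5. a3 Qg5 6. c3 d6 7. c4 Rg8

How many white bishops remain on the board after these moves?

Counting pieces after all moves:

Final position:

  a b c d e f g h
  ─────────────────
8│♜ · ♝ · ♚ ♝ ♜ ·│8
7│♟ · ♟ · · ♟ ♟ ♟│7
6│♞ ♟ · ♟ · · · ♞│6
5│· · · · ♟ · ♛ ·│5
4│· · ♙ · · ♙ · ·│4
3│♙ · · · ♔ · ♙ ·│3
2│· ♙ · ♙ ♙ · · ♙│2
1│♖ ♘ ♗ ♕ · ♗ ♘ ♖│1
  ─────────────────
  a b c d e f g h


2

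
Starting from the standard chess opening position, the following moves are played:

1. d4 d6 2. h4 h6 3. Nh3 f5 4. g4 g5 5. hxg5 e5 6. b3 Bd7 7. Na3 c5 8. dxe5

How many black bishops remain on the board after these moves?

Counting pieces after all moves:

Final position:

  a b c d e f g h
  ─────────────────
8│♜ ♞ · ♛ ♚ ♝ ♞ ♜│8
7│♟ ♟ · ♝ · · · ·│7
6│· · · ♟ · · · ♟│6
5│· · ♟ · ♙ ♟ ♙ ·│5
4│· · · · · · ♙ ·│4
3│♘ ♙ · · · · · ♘│3
2│♙ · ♙ · ♙ ♙ · ·│2
1│♖ · ♗ ♕ ♔ ♗ · ♖│1
  ─────────────────
  a b c d e f g h


2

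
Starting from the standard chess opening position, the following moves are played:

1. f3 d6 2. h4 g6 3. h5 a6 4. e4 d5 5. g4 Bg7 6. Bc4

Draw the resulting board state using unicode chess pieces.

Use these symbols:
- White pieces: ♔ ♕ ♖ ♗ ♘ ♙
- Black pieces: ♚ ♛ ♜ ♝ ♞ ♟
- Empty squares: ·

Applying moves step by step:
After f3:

♜ ♞ ♝ ♛ ♚ ♝ ♞ ♜
♟ ♟ ♟ ♟ ♟ ♟ ♟ ♟
· · · · · · · ·
· · · · · · · ·
· · · · · · · ·
· · · · · ♙ · ·
♙ ♙ ♙ ♙ ♙ · ♙ ♙
♖ ♘ ♗ ♕ ♔ ♗ ♘ ♖


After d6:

♜ ♞ ♝ ♛ ♚ ♝ ♞ ♜
♟ ♟ ♟ · ♟ ♟ ♟ ♟
· · · ♟ · · · ·
· · · · · · · ·
· · · · · · · ·
· · · · · ♙ · ·
♙ ♙ ♙ ♙ ♙ · ♙ ♙
♖ ♘ ♗ ♕ ♔ ♗ ♘ ♖


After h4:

♜ ♞ ♝ ♛ ♚ ♝ ♞ ♜
♟ ♟ ♟ · ♟ ♟ ♟ ♟
· · · ♟ · · · ·
· · · · · · · ·
· · · · · · · ♙
· · · · · ♙ · ·
♙ ♙ ♙ ♙ ♙ · ♙ ·
♖ ♘ ♗ ♕ ♔ ♗ ♘ ♖


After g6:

♜ ♞ ♝ ♛ ♚ ♝ ♞ ♜
♟ ♟ ♟ · ♟ ♟ · ♟
· · · ♟ · · ♟ ·
· · · · · · · ·
· · · · · · · ♙
· · · · · ♙ · ·
♙ ♙ ♙ ♙ ♙ · ♙ ·
♖ ♘ ♗ ♕ ♔ ♗ ♘ ♖


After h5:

♜ ♞ ♝ ♛ ♚ ♝ ♞ ♜
♟ ♟ ♟ · ♟ ♟ · ♟
· · · ♟ · · ♟ ·
· · · · · · · ♙
· · · · · · · ·
· · · · · ♙ · ·
♙ ♙ ♙ ♙ ♙ · ♙ ·
♖ ♘ ♗ ♕ ♔ ♗ ♘ ♖


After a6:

♜ ♞ ♝ ♛ ♚ ♝ ♞ ♜
· ♟ ♟ · ♟ ♟ · ♟
♟ · · ♟ · · ♟ ·
· · · · · · · ♙
· · · · · · · ·
· · · · · ♙ · ·
♙ ♙ ♙ ♙ ♙ · ♙ ·
♖ ♘ ♗ ♕ ♔ ♗ ♘ ♖


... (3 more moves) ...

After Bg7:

♜ ♞ ♝ ♛ ♚ · ♞ ♜
· ♟ ♟ · ♟ ♟ ♝ ♟
♟ · · · · · ♟ ·
· · · ♟ · · · ♙
· · · · ♙ · ♙ ·
· · · · · ♙ · ·
♙ ♙ ♙ ♙ · · · ·
♖ ♘ ♗ ♕ ♔ ♗ ♘ ♖


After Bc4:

♜ ♞ ♝ ♛ ♚ · ♞ ♜
· ♟ ♟ · ♟ ♟ ♝ ♟
♟ · · · · · ♟ ·
· · · ♟ · · · ♙
· · ♗ · ♙ · ♙ ·
· · · · · ♙ · ·
♙ ♙ ♙ ♙ · · · ·
♖ ♘ ♗ ♕ ♔ · ♘ ♖



  a b c d e f g h
  ─────────────────
8│♜ ♞ ♝ ♛ ♚ · ♞ ♜│8
7│· ♟ ♟ · ♟ ♟ ♝ ♟│7
6│♟ · · · · · ♟ ·│6
5│· · · ♟ · · · ♙│5
4│· · ♗ · ♙ · ♙ ·│4
3│· · · · · ♙ · ·│3
2│♙ ♙ ♙ ♙ · · · ·│2
1│♖ ♘ ♗ ♕ ♔ · ♘ ♖│1
  ─────────────────
  a b c d e f g h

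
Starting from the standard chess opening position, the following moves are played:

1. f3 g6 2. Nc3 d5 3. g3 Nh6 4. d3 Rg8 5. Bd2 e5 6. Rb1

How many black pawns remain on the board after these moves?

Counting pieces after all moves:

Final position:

  a b c d e f g h
  ─────────────────
8│♜ ♞ ♝ ♛ ♚ ♝ ♜ ·│8
7│♟ ♟ ♟ · · ♟ · ♟│7
6│· · · · · · ♟ ♞│6
5│· · · ♟ ♟ · · ·│5
4│· · · · · · · ·│4
3│· · ♘ ♙ · ♙ ♙ ·│3
2│♙ ♙ ♙ ♗ ♙ · · ♙│2
1│· ♖ · ♕ ♔ ♗ ♘ ♖│1
  ─────────────────
  a b c d e f g h


8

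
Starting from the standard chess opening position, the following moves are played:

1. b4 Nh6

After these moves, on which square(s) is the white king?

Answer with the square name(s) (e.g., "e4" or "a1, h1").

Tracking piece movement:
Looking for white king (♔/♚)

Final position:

  a b c d e f g h
  ─────────────────
8│♜ ♞ ♝ ♛ ♚ ♝ · ♜│8
7│♟ ♟ ♟ ♟ ♟ ♟ ♟ ♟│7
6│· · · · · · · ♞│6
5│· · · · · · · ·│5
4│· ♙ · · · · · ·│4
3│· · · · · · · ·│3
2│♙ · ♙ ♙ ♙ ♙ ♙ ♙│2
1│♖ ♘ ♗ ♕ ♔ ♗ ♘ ♖│1
  ─────────────────
  a b c d e f g h


e1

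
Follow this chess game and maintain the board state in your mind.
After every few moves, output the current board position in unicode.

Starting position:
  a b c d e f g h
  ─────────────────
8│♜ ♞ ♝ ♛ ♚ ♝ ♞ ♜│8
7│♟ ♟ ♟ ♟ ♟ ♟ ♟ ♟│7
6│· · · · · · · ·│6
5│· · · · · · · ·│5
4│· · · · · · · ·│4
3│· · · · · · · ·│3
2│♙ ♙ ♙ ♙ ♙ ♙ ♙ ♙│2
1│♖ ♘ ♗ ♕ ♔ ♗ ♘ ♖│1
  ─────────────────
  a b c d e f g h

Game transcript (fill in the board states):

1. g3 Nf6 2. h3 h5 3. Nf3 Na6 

  a b c d e f g h
  ─────────────────
8│♜ · ♝ ♛ ♚ ♝ · ♜│8
7│♟ ♟ ♟ ♟ ♟ ♟ ♟ ·│7
6│♞ · · · · ♞ · ·│6
5│· · · · · · · ♟│5
4│· · · · · · · ·│4
3│· · · · · ♘ ♙ ♙│3
2│♙ ♙ ♙ ♙ ♙ ♙ · ·│2
1│♖ ♘ ♗ ♕ ♔ ♗ · ♖│1
  ─────────────────
  a b c d e f g h

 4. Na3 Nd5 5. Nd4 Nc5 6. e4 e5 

  a b c d e f g h
  ─────────────────
8│♜ · ♝ ♛ ♚ ♝ · ♜│8
7│♟ ♟ ♟ ♟ · ♟ ♟ ·│7
6│· · · · · · · ·│6
5│· · ♞ ♞ ♟ · · ♟│5
4│· · · ♘ ♙ · · ·│4
3│♘ · · · · · ♙ ♙│3
2│♙ ♙ ♙ ♙ · ♙ · ·│2
1│♖ · ♗ ♕ ♔ ♗ · ♖│1
  ─────────────────
  a b c d e f g h

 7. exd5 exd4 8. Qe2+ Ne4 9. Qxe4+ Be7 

  a b c d e f g h
  ─────────────────
8│♜ · ♝ ♛ ♚ · · ♜│8
7│♟ ♟ ♟ ♟ ♝ ♟ ♟ ·│7
6│· · · · · · · ·│6
5│· · · ♙ · · · ♟│5
4│· · · ♟ ♕ · · ·│4
3│♘ · · · · · ♙ ♙│3
2│♙ ♙ ♙ ♙ · ♙ · ·│2
1│♖ · ♗ · ♔ ♗ · ♖│1
  ─────────────────
  a b c d e f g h

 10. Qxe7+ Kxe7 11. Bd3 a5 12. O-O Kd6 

  a b c d e f g h
  ─────────────────
8│♜ · ♝ ♛ · · · ♜│8
7│· ♟ ♟ ♟ · ♟ ♟ ·│7
6│· · · ♚ · · · ·│6
5│♟ · · ♙ · · · ♟│5
4│· · · ♟ · · · ·│4
3│♘ · · ♗ · · ♙ ♙│3
2│♙ ♙ ♙ ♙ · ♙ · ·│2
1│♖ · ♗ · · ♖ ♔ ·│1
  ─────────────────
  a b c d e f g h



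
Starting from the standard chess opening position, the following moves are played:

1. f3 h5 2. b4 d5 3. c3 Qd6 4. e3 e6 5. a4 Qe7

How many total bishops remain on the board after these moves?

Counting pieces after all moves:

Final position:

  a b c d e f g h
  ─────────────────
8│♜ ♞ ♝ · ♚ ♝ ♞ ♜│8
7│♟ ♟ ♟ · ♛ ♟ ♟ ·│7
6│· · · · ♟ · · ·│6
5│· · · ♟ · · · ♟│5
4│♙ ♙ · · · · · ·│4
3│· · ♙ · ♙ ♙ · ·│3
2│· · · ♙ · · ♙ ♙│2
1│♖ ♘ ♗ ♕ ♔ ♗ ♘ ♖│1
  ─────────────────
  a b c d e f g h


4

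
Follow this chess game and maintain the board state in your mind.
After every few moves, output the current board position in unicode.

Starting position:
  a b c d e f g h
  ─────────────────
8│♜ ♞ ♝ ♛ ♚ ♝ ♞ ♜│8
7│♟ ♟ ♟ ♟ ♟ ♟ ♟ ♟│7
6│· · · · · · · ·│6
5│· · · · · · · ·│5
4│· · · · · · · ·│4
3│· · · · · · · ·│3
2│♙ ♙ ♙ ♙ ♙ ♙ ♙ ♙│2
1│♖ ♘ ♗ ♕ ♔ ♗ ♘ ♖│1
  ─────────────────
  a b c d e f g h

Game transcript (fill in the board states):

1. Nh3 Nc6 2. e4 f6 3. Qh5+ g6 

  a b c d e f g h
  ─────────────────
8│♜ · ♝ ♛ ♚ ♝ ♞ ♜│8
7│♟ ♟ ♟ ♟ ♟ · · ♟│7
6│· · ♞ · · ♟ ♟ ·│6
5│· · · · · · · ♕│5
4│· · · · ♙ · · ·│4
3│· · · · · · · ♘│3
2│♙ ♙ ♙ ♙ · ♙ ♙ ♙│2
1│♖ ♘ ♗ · ♔ ♗ · ♖│1
  ─────────────────
  a b c d e f g h

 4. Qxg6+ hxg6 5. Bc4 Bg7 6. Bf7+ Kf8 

  a b c d e f g h
  ─────────────────
8│♜ · ♝ ♛ · ♚ ♞ ♜│8
7│♟ ♟ ♟ ♟ ♟ ♗ ♝ ·│7
6│· · ♞ · · ♟ ♟ ·│6
5│· · · · · · · ·│5
4│· · · · ♙ · · ·│4
3│· · · · · · · ♘│3
2│♙ ♙ ♙ ♙ · ♙ ♙ ♙│2
1│♖ ♘ ♗ · ♔ · · ♖│1
  ─────────────────
  a b c d e f g h

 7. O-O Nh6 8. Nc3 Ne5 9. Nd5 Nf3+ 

  a b c d e f g h
  ─────────────────
8│♜ · ♝ ♛ · ♚ · ♜│8
7│♟ ♟ ♟ ♟ ♟ ♗ ♝ ·│7
6│· · · · · ♟ ♟ ♞│6
5│· · · ♘ · · · ·│5
4│· · · · ♙ · · ·│4
3│· · · · · ♞ · ♘│3
2│♙ ♙ ♙ ♙ · ♙ ♙ ♙│2
1│♖ · ♗ · · ♖ ♔ ·│1
  ─────────────────
  a b c d e f g h

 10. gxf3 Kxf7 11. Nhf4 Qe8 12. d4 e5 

  a b c d e f g h
  ─────────────────
8│♜ · ♝ · ♛ · · ♜│8
7│♟ ♟ ♟ ♟ · ♚ ♝ ·│7
6│· · · · · ♟ ♟ ♞│6
5│· · · ♘ ♟ · · ·│5
4│· · · ♙ ♙ ♘ · ·│4
3│· · · · · ♙ · ·│3
2│♙ ♙ ♙ · · ♙ · ♙│2
1│♖ · ♗ · · ♖ ♔ ·│1
  ─────────────────
  a b c d e f g h

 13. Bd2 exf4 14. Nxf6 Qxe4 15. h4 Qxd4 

  a b c d e f g h
  ─────────────────
8│♜ · ♝ · · · · ♜│8
7│♟ ♟ ♟ ♟ · ♚ ♝ ·│7
6│· · · · · ♘ ♟ ♞│6
5│· · · · · · · ·│5
4│· · · ♛ · ♟ · ♙│4
3│· · · · · ♙ · ·│3
2│♙ ♙ ♙ ♗ · ♙ · ·│2
1│♖ · · · · ♖ ♔ ·│1
  ─────────────────
  a b c d e f g h



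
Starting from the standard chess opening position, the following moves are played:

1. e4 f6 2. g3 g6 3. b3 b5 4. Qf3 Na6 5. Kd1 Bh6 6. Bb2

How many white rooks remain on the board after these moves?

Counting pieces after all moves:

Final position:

  a b c d e f g h
  ─────────────────
8│♜ · ♝ ♛ ♚ · ♞ ♜│8
7│♟ · ♟ ♟ ♟ · · ♟│7
6│♞ · · · · ♟ ♟ ♝│6
5│· ♟ · · · · · ·│5
4│· · · · ♙ · · ·│4
3│· ♙ · · · ♕ ♙ ·│3
2│♙ ♗ ♙ ♙ · ♙ · ♙│2
1│♖ ♘ · ♔ · ♗ ♘ ♖│1
  ─────────────────
  a b c d e f g h


2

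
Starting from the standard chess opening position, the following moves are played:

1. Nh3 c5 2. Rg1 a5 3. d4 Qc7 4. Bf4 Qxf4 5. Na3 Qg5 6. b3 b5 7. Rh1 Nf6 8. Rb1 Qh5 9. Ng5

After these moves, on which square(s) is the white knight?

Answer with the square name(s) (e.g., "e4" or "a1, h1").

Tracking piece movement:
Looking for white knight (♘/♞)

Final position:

  a b c d e f g h
  ─────────────────
8│♜ ♞ ♝ · ♚ ♝ · ♜│8
7│· · · ♟ ♟ ♟ ♟ ♟│7
6│· · · · · ♞ · ·│6
5│♟ ♟ ♟ · · · ♘ ♛│5
4│· · · ♙ · · · ·│4
3│♘ ♙ · · · · · ·│3
2│♙ · ♙ · ♙ ♙ ♙ ♙│2
1│· ♖ · ♕ ♔ ♗ · ♖│1
  ─────────────────
  a b c d e f g h


a3, g5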